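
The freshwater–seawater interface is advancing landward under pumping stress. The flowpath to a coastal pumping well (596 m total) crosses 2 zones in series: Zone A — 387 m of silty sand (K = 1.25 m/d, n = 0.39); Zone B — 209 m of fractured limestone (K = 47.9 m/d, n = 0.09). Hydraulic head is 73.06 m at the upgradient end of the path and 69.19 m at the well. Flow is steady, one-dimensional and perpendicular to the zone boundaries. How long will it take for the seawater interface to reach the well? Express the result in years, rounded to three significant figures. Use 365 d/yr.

Total head drop ΔH = 73.06 − 69.19 = 3.87 m
Continuity: the same q passes through each zone, so ΔH = q·Σ(L_j/K_j) — the zones act as resistances in series.
Σ(L/K) = 387/1.25 + 209/47.9 = 309.6 + 4.363 = 314.0 d
q = ΔH / Σ(L/K) = 3.87 / 314.0 = 0.01233 m/d (same in every zone)
Zone A: v = q/n = 0.01233/0.39 = 0.03161 m/d → t_A = 387/0.03161 = 12240 d
Zone B: v = q/n = 0.01233/0.09 = 0.1370 m/d → t_B = 209/0.1370 = 1526 d
Total t = 12240 + 1526 = 13770 d
   = 13770 / 365 = 37.7 yr

37.7 years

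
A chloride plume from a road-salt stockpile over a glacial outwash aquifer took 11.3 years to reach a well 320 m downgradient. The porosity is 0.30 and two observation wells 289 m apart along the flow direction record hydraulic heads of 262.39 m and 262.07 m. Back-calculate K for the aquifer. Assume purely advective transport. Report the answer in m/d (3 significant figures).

21.0 m/d

Hydraulic gradient i = (262.39 − 262.07) / 289 = 0.32 / 289 = 0.001107
t = 11.3 years = 4125 d
v = L / t = 320 / 4125 = 0.07759 m/d
K = v · n / i = 0.07759 × 0.30 / 0.001107 = 21.0 m/d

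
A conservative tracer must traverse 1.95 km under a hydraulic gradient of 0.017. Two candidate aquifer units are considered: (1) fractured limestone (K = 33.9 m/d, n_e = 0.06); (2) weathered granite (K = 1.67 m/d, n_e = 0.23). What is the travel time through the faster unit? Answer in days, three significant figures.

203 days

Unit 1 (fractured limestone): v = 33.9×0.017/0.06 = 9.605 m/d, t = 1950/9.605 = 203.0 d
Unit 2 (weathered granite): v = 1.67×0.017/0.23 = 0.1234 m/d, t = 1950/0.1234 = 15800 d
Faster unit: t = 203 d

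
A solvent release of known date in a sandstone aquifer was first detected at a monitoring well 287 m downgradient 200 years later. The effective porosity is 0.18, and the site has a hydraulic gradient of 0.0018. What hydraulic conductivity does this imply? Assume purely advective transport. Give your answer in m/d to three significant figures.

0.393 m/d

t = 200 years = 73000 d
v = L / t = 287 / 73000 = 0.003932 m/d
K = v · n / i = 0.003932 × 0.18 / 0.0018 = 0.393 m/d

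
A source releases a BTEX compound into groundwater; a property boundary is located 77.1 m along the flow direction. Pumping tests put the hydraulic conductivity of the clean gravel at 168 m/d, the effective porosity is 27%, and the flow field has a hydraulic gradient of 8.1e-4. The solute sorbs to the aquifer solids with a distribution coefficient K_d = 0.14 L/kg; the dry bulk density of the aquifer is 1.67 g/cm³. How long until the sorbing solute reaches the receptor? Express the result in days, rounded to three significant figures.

q = Ki = 168 × 8.1e-4 = 0.1361 m/d
Average linear velocity = 0.1361 / 0.27 = 0.5040 m/d
Retardation R = 1 + ρ_b·K_d/n = 1 + 1.67×0.14/0.27 = 1.866
Contaminant velocity v_c = v/R = 0.5040/1.866 = 0.2701 m/d
t = L/v_c = 77.1/0.2701 = 285.4 d

285 days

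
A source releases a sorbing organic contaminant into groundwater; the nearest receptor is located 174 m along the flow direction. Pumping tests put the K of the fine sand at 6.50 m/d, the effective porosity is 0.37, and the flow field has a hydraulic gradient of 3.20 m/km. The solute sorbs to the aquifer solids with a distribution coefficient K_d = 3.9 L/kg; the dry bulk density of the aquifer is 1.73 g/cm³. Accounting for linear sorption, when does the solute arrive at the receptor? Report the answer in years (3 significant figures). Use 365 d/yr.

163 years

Specific discharge q = 6.50 × 0.0032 = 0.02080 m/d
Seepage velocity v = q / n = 0.02080 / 0.37 = 0.05622 m/d
Retardation R = 1 + ρ_b·K_d/n = 1 + 1.73×3.9/0.37 = 19.24
Contaminant velocity v_c = v/R = 0.05622/19.24 = 0.002923 m/d
t = L/v_c = 174/0.002923 = 59540 d
   = 59540/365 = 163 yr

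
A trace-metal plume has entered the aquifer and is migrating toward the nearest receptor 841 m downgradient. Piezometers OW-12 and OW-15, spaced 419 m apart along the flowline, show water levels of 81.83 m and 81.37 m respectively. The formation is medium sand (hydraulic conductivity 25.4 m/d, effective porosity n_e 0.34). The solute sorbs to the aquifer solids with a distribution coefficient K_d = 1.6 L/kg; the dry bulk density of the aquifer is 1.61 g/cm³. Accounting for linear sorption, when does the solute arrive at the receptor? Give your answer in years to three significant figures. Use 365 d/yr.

241 years

Hydraulic gradient i = (81.83 − 81.37) / 419 = 0.46 / 419 = 0.001098
Specific discharge q = 25.4 × 0.001098 = 0.02789 m/d
Average linear velocity = 0.02789 / 0.34 = 0.08202 m/d
Retardation R = 1 + ρ_b·K_d/n = 1 + 1.61×1.6/0.34 = 8.576
Contaminant velocity v_c = v/R = 0.08202/8.576 = 0.009563 m/d
t = L/v_c = 841/0.009563 = 87940 d
   = 87940/365 = 241 yr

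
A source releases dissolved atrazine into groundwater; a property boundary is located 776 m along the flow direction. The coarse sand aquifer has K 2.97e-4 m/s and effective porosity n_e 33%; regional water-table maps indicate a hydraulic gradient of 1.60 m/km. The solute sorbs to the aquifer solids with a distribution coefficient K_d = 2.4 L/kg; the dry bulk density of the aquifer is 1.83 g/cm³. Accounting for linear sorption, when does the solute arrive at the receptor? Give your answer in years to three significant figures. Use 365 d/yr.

245 years

K = 2.97e-4 m/s × 86400 s/d = 25.66 m/d
q = Ki = 25.66 × 0.0016 = 0.04106 m/d
Seepage velocity v = q / n = 0.04106 / 0.33 = 0.1244 m/d
Retardation R = 1 + ρ_b·K_d/n = 1 + 1.83×2.4/0.33 = 14.31
Contaminant velocity v_c = v/R = 0.1244/14.31 = 0.008695 m/d
t = L/v_c = 776/0.008695 = 89250 d
   = 89250/365 = 245 yr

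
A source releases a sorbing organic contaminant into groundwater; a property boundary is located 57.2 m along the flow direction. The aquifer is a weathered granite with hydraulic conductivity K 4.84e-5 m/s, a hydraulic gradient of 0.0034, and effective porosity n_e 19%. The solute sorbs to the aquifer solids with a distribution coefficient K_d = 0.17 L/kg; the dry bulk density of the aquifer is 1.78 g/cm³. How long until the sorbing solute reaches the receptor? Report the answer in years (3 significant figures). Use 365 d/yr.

K = 4.84e-5 m/s × 86400 s/d = 4.182 m/d
Darcy flux q = K·i = 4.182 × 0.0034 = 0.01422 m/d
v_s = q/n_e = 0.01422/0.19 = 0.07483 m/d
Retardation R = 1 + ρ_b·K_d/n = 1 + 1.78×0.17/0.19 = 2.593
Contaminant velocity v_c = v/R = 0.07483/2.593 = 0.02886 m/d
t = L/v_c = 57.2/0.02886 = 1982 d
   = 1982/365 = 5.43 yr

5.43 years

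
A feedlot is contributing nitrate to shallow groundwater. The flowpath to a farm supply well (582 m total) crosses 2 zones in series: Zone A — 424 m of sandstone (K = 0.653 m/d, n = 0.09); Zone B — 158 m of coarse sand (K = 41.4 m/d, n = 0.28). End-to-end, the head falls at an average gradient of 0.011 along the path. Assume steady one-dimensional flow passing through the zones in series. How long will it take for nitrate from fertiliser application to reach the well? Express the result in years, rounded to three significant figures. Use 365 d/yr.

23.0 years

Continuity: the same q passes through each zone, so ΔH = q·Σ(L_j/K_j) — the zones act as resistances in series.
Σ(L/K) = 424/0.653 + 158/41.4 = 649.3 + 3.816 = 653.1 d
K_eq = L_total / Σ(L/K) = 582 / 653.1 = 0.8911 m/d
q = K_eq · i = 0.8911 × 0.011 = 0.009802 m/d (same in every zone)
Zone A: v = q/n = 0.009802/0.09 = 0.1089 m/d → t_A = 424/0.1089 = 3893 d
Zone B: v = q/n = 0.009802/0.28 = 0.03501 m/d → t_B = 158/0.03501 = 4513 d
Total t = 3893 + 4513 = 8406 d
   = 8406 / 365 = 23.0 yr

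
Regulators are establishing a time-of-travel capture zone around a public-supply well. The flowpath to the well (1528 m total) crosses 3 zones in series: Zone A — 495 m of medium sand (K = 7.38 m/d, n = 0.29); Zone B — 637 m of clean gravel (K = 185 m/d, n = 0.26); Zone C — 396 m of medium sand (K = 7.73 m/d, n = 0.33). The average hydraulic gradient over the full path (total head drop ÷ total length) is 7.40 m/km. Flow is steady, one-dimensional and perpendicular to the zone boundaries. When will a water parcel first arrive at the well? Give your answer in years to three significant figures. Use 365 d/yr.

For zones in series the flux q is common to all zones; the equivalent conductivity is the harmonic (thickness-weighted) mean, K_eq = L_total / Σ(L_j/K_j).
Σ(L/K) = 495/7.38 + 637/185 + 396/7.73 = 67.07 + 3.443 + 51.23 = 121.7 d
K_eq = L_total / Σ(L/K) = 1528 / 121.7 = 12.55 m/d
q = K_eq · i = 12.55 × 0.0074 = 0.09288 m/d (same in every zone)
Zone A: v = q/n = 0.09288/0.29 = 0.3203 m/d → t_A = 495/0.3203 = 1546 d
Zone B: v = q/n = 0.09288/0.26 = 0.3572 m/d → t_B = 637/0.3572 = 1783 d
Zone C: v = q/n = 0.09288/0.33 = 0.2814 m/d → t_C = 396/0.2814 = 1407 d
Total t = 1546 + 1783 + 1407 = 4736 d
   = 4736 / 365 = 13.0 yr

13.0 years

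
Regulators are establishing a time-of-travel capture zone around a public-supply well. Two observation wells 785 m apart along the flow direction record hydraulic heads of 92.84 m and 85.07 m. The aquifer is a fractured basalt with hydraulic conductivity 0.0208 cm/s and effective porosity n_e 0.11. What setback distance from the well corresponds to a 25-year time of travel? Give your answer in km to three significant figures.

14.8 km

Hydraulic gradient i = (92.84 − 85.07) / 785 = 7.77 / 785 = 0.009898
K = 0.0208 cm/s × 864 = 17.97 m/d
Darcy flux q = K·i = 17.97 × 0.009898 = 0.1779 m/d
v = Ki/n = 17.97·0.009898/0.11 = 1.617 m/d
T = 25 yr × 365 = 9125 d
L = v × T = 1.617 × 9125 = 14760 m
   = 14.8 km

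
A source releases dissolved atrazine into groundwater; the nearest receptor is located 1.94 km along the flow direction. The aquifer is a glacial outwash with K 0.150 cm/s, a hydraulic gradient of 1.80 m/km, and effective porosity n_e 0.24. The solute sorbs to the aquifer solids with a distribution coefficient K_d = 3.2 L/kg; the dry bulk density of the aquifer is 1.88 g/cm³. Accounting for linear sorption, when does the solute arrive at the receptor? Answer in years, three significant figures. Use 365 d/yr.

143 years

K = 0.150 cm/s × 864 = 129.6 m/d
Darcy flux q = K·i = 129.6 × 0.0018 = 0.2333 m/d
Seepage velocity v = q / n = 0.2333 / 0.24 = 0.9720 m/d
Retardation R = 1 + ρ_b·K_d/n = 1 + 1.88×3.2/0.24 = 26.07
Contaminant velocity v_c = v/R = 0.9720/26.07 = 0.03729 m/d
L = 1.94 km = 1940 m
t = L/v_c = 1940/0.03729 = 52030 d
   = 52030/365 = 143 yr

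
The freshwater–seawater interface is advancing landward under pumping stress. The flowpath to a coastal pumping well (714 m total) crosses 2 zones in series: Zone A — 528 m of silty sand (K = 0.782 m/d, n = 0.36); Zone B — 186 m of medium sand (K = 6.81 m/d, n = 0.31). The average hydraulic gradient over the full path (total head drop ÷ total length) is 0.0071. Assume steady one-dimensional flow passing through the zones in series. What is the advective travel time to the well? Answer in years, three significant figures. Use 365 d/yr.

94.1 years

Continuity: the same q passes through each zone, so ΔH = q·Σ(L_j/K_j) — the zones act as resistances in series.
Σ(L/K) = 528/0.782 + 186/6.81 = 675.2 + 27.31 = 702.5 d
K_eq = L_total / Σ(L/K) = 714 / 702.5 = 1.016 m/d
q = K_eq · i = 1.016 × 0.0071 = 0.007216 m/d (same in every zone)
Zone A: v = q/n = 0.007216/0.36 = 0.02004 m/d → t_A = 528/0.02004 = 26340 d
Zone B: v = q/n = 0.007216/0.31 = 0.02328 m/d → t_B = 186/0.02328 = 7990 d
Total t = 26340 + 7990 = 34330 d
   = 34330 / 365 = 94.1 yr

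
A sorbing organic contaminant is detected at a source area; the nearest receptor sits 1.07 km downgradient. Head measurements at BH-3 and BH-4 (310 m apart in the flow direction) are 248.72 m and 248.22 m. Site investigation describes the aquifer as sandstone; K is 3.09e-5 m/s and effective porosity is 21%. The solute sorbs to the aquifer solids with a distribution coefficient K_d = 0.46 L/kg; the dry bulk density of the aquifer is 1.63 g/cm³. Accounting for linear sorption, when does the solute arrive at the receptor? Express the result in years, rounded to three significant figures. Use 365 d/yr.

Hydraulic gradient i = (248.72 − 248.22) / 310 = 0.50 / 310 = 0.001613
K = 3.09e-5 m/s × 86400 s/d = 2.670 m/d
q = Ki = 2.670 × 0.001613 = 0.004306 m/d
v_s = q/n_e = 0.004306/0.21 = 0.02051 m/d
Retardation R = 1 + ρ_b·K_d/n = 1 + 1.63×0.46/0.21 = 4.570
Contaminant velocity v_c = v/R = 0.02051/4.570 = 0.004486 m/d
L = 1.07 km = 1070 m
t = L/v_c = 1070/0.004486 = 238500 d
   = 238500/365 = 653 yr

653 years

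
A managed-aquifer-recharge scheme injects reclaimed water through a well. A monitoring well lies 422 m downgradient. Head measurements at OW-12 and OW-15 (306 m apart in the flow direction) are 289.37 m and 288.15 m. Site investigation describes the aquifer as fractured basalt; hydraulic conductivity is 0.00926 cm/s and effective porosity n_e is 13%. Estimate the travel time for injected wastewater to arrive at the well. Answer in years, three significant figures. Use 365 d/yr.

4.71 years

Hydraulic gradient i = (289.37 − 288.15) / 306 = 1.22 / 306 = 0.003987
K = 0.00926 cm/s × 864 = 8.001 m/d
Specific discharge q = 8.001 × 0.003987 = 0.03190 m/d
v = Ki/n = 8.001·0.003987/0.13 = 0.2454 m/d
t = L / v = 422 / 0.2454 = 1720 d
   = 1720 / 365 = 4.71 yr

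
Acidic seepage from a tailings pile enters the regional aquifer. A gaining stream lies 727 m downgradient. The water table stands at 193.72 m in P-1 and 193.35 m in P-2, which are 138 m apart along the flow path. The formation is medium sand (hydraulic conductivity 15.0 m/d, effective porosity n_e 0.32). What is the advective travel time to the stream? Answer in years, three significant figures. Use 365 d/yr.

15.8 years

Hydraulic gradient i = (193.72 − 193.35) / 138 = 0.37 / 138 = 0.002681
q = Ki = 15.0 × 0.002681 = 0.04022 m/d
v = Ki/n = 15.0·0.002681/0.32 = 0.1257 m/d
t = L / v = 727 / 0.1257 = 5785 d
   = 5785 / 365 = 15.8 yr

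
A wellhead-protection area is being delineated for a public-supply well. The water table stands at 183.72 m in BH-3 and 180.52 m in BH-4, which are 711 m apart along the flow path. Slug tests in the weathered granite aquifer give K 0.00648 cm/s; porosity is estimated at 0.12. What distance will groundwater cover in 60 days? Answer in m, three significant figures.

Hydraulic gradient i = (183.72 − 180.52) / 711 = 3.20 / 711 = 0.004501
K = 0.00648 cm/s × 864 = 5.599 m/d
Specific discharge q = 5.599 × 0.004501 = 0.02520 m/d
Seepage velocity v = q / n = 0.02520 / 0.12 = 0.2100 m/d
L = v × T = 0.2100 × 60 = 12.60 m

12.6 m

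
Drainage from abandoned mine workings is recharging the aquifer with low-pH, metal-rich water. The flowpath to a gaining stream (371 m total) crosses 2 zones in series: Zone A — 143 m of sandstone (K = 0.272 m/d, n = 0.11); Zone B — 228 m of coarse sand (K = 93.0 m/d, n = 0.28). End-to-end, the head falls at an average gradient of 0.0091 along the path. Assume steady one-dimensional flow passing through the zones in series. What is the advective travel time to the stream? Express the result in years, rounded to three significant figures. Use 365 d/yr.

34.1 years

Steady 1-D flow in series ⇒ the Darcy flux q is identical in every zone and the zone head losses add (resistances L/K in series).
Σ(L/K) = 143/0.272 + 228/93.0 = 525.7 + 2.452 = 528.2 d
K_eq = L_total / Σ(L/K) = 371 / 528.2 = 0.7024 m/d
q = K_eq · i = 0.7024 × 0.0091 = 0.006392 m/d (same in every zone)
Zone A: v = q/n = 0.006392/0.11 = 0.05811 m/d → t_A = 143/0.05811 = 2461 d
Zone B: v = q/n = 0.006392/0.28 = 0.02283 m/d → t_B = 228/0.02283 = 9988 d
Total t = 2461 + 9988 = 12450 d
   = 12450 / 365 = 34.1 yr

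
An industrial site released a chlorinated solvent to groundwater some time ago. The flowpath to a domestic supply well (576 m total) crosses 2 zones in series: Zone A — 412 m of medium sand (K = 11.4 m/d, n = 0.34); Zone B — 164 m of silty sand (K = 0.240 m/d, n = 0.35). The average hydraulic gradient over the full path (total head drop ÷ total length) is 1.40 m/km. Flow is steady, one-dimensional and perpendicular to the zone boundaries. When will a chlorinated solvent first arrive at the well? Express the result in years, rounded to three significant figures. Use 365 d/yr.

For zones in series the flux q is common to all zones; the equivalent conductivity is the harmonic (thickness-weighted) mean, K_eq = L_total / Σ(L_j/K_j).
Σ(L/K) = 412/11.4 + 164/0.240 = 36.14 + 683.3 = 719.5 d
K_eq = L_total / Σ(L/K) = 576 / 719.5 = 0.8006 m/d
q = K_eq · i = 0.8006 × 0.0014 = 0.001121 m/d (same in every zone)
Zone A: v = q/n = 0.001121/0.34 = 0.003297 m/d → t_A = 412/0.003297 = 125000 d
Zone B: v = q/n = 0.001121/0.35 = 0.003202 m/d → t_B = 164/0.003202 = 51210 d
Total t = 125000 + 51210 = 176200 d
   = 176200 / 365 = 483 yr

483 years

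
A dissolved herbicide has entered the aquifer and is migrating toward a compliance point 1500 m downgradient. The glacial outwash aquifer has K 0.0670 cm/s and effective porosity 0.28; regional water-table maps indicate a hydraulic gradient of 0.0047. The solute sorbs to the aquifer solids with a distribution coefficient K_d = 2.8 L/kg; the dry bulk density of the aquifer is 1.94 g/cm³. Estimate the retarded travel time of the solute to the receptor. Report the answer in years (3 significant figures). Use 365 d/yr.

86.3 years

K = 0.0670 cm/s × 864 = 57.89 m/d
Darcy flux q = K·i = 57.89 × 0.0047 = 0.2721 m/d
v = Ki/n = 57.89·0.0047/0.28 = 0.9717 m/d
Retardation R = 1 + ρ_b·K_d/n = 1 + 1.94×2.8/0.28 = 20.40
Contaminant velocity v_c = v/R = 0.9717/20.40 = 0.04763 m/d
t = L/v_c = 1500/0.04763 = 31490 d
   = 31490/365 = 86.3 yr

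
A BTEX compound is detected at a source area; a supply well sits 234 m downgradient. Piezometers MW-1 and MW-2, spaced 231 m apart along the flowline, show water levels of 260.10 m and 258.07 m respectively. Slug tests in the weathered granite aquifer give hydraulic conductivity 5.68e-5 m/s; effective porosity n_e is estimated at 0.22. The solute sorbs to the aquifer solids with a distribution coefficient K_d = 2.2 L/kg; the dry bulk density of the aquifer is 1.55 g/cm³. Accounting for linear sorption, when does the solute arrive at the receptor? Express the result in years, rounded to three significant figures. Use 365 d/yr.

54.0 years

Hydraulic gradient i = (260.10 − 258.07) / 231 = 2.03 / 231 = 0.008788
K = 5.68e-5 m/s × 86400 s/d = 4.908 m/d
q = Ki = 4.908 × 0.008788 = 0.04313 m/d
v = Ki/n = 4.908·0.008788/0.22 = 0.1960 m/d
Retardation R = 1 + ρ_b·K_d/n = 1 + 1.55×2.2/0.22 = 16.50
Contaminant velocity v_c = v/R = 0.1960/16.50 = 0.01188 m/d
t = L/v_c = 234/0.01188 = 19700 d
   = 19700/365 = 54.0 yr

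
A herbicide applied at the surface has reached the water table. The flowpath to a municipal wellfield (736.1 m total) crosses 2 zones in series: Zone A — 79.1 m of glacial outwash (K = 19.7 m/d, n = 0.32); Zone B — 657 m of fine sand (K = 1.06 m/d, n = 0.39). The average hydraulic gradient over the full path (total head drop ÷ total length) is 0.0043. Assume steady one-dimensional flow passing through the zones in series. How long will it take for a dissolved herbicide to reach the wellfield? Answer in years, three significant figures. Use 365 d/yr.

Continuity: the same q passes through each zone, so ΔH = q·Σ(L_j/K_j) — the zones act as resistances in series.
Σ(L/K) = 79.1/19.7 + 657/1.06 = 4.015 + 619.8 = 623.8 d
K_eq = L_total / Σ(L/K) = 736.1 / 623.8 = 1.180 m/d
q = K_eq · i = 1.180 × 0.0043 = 0.005074 m/d (same in every zone)
Zone A: v = q/n = 0.005074/0.32 = 0.01586 m/d → t_A = 79.1/0.01586 = 4989 d
Zone B: v = q/n = 0.005074/0.39 = 0.01301 m/d → t_B = 657/0.01301 = 50500 d
Total t = 4989 + 50500 = 55490 d
   = 55490 / 365 = 152 yr

152 years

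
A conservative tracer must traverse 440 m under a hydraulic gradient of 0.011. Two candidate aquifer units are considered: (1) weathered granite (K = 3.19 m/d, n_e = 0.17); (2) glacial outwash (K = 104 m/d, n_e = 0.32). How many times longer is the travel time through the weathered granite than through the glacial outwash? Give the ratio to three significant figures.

17.3

Unit 1 (weathered granite): v = 3.19×0.011/0.17 = 0.2064 m/d, t = 440/0.2064 = 2132 d
Unit 2 (glacial outwash): v = 104×0.011/0.32 = 3.575 m/d, t = 440/3.575 = 123.1 d
t(weathered granite) / t(glacial outwash) = 2132/123.1 = 17.3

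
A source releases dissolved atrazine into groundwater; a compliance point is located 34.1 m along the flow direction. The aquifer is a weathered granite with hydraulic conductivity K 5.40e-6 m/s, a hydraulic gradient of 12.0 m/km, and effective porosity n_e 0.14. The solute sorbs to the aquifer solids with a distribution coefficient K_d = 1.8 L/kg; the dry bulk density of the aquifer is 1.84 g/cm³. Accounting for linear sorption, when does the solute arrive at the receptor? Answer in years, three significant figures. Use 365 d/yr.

K = 5.40e-6 m/s × 86400 s/d = 0.4666 m/d
Specific discharge q = 0.4666 × 0.012 = 0.005599 m/d
v = Ki/n = 0.4666·0.012/0.14 = 0.03999 m/d
Retardation R = 1 + ρ_b·K_d/n = 1 + 1.84×1.8/0.14 = 24.66
Contaminant velocity v_c = v/R = 0.03999/24.66 = 0.001622 m/d
t = L/v_c = 34.1/0.001622 = 21030 d
   = 21030/365 = 57.6 yr

57.6 years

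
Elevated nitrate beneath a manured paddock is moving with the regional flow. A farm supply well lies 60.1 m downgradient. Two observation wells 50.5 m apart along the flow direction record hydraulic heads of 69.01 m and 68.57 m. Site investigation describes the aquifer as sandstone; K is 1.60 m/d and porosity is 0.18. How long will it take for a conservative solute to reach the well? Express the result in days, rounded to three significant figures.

776 days

Hydraulic gradient i = (69.01 − 68.57) / 50.5 = 0.44 / 50.5 = 0.008713
q = Ki = 1.60 × 0.008713 = 0.01394 m/d
v_s = q/n_e = 0.01394/0.18 = 0.07745 m/d
t = L / v = 60.1 / 0.07745 = 776.0 d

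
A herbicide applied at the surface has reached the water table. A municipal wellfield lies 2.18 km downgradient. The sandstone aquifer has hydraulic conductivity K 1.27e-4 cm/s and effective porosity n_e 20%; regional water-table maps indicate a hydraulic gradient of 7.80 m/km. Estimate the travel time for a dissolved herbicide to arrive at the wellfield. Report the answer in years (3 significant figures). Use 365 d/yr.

1400 years

K = 1.27e-4 cm/s × 864 = 0.1097 m/d
Specific discharge q = 0.1097 × 0.0078 = 8.559e-4 m/d
v = Ki/n = 0.1097·0.0078/0.20 = 0.004279 m/d
L = 2.18 km = 2180 m
t = L / v = 2180 / 0.004279 = 509400 d
   = 509400 / 365 = 1400 yr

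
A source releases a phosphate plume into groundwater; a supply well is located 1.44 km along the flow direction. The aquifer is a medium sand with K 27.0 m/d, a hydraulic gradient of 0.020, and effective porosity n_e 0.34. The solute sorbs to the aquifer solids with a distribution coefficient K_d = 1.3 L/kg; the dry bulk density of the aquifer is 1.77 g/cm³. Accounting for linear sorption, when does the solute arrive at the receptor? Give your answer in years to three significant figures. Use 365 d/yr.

Darcy flux q = K·i = 27.0 × 0.020 = 0.5400 m/d
Seepage velocity v = q / n = 0.5400 / 0.34 = 1.588 m/d
Retardation R = 1 + ρ_b·K_d/n = 1 + 1.77×1.3/0.34 = 7.768
Contaminant velocity v_c = v/R = 1.588/7.768 = 0.2045 m/d
L = 1.44 km = 1440 m
t = L/v_c = 1440/0.2045 = 7043 d
   = 7043/365 = 19.3 yr

19.3 years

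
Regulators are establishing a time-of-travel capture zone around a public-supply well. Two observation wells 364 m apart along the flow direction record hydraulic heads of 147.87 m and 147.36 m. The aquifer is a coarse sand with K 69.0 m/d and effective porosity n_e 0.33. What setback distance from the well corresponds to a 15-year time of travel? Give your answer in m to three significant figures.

Hydraulic gradient i = (147.87 − 147.36) / 364 = 0.51 / 364 = 0.001401
q = Ki = 69.0 × 0.001401 = 0.09668 m/d
Average linear velocity = 0.09668 / 0.33 = 0.2930 m/d
T = 15 yr × 365 = 5475 d
L = v × T = 0.2930 × 5475 = 1604 m

1600 m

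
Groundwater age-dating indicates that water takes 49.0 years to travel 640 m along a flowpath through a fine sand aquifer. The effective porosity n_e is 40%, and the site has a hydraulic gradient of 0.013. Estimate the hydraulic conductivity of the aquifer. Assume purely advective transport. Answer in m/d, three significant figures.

t = 49.0 years = 17890 d
v = L / t = 640 / 17890 = 0.03578 m/d
K = v · n / i = 0.03578 × 0.40 / 0.013 = 1.10 m/d

1.10 m/d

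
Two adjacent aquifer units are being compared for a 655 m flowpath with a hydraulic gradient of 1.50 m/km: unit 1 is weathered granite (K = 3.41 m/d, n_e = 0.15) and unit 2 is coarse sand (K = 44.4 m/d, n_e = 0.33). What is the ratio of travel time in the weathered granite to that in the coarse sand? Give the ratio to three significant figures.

Unit 1 (weathered granite): v = 3.41×0.0015/0.15 = 0.03410 m/d, t = 655/0.03410 = 19210 d
Unit 2 (coarse sand): v = 44.4×0.0015/0.33 = 0.2018 m/d, t = 655/0.2018 = 3245 d
t(weathered granite) / t(coarse sand) = 19210/3245 = 5.92

5.92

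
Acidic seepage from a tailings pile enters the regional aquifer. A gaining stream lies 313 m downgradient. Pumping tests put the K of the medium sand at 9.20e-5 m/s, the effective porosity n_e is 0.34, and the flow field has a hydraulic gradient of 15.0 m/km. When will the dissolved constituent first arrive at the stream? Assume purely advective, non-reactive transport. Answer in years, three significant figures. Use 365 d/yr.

K = 9.20e-5 m/s × 86400 s/d = 7.949 m/d
Darcy flux q = K·i = 7.949 × 0.015 = 0.1192 m/d
v = Ki/n = 7.949·0.015/0.34 = 0.3507 m/d
t = L / v = 313 / 0.3507 = 892.5 d
   = 892.5 / 365 = 2.45 yr

2.45 years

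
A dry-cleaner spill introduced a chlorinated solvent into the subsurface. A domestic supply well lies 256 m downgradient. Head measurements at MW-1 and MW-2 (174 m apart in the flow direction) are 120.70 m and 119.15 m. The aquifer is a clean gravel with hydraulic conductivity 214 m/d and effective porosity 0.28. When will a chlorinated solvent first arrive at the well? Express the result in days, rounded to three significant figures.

Hydraulic gradient i = (120.70 − 119.15) / 174 = 1.55 / 174 = 0.008908
Specific discharge q = 214 × 0.008908 = 1.906 m/d
Average linear velocity = 1.906 / 0.28 = 6.808 m/d
t = L / v = 256 / 6.808 = 37.60 d

37.6 days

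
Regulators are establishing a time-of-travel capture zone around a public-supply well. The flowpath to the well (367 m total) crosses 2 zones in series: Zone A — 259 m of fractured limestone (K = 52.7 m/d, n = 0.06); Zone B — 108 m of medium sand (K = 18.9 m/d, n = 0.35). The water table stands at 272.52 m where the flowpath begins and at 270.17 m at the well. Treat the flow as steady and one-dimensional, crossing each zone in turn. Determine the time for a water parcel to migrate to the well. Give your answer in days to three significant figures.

241 days

Total head drop ΔH = 272.52 − 270.17 = 2.35 m
Steady 1-D flow in series ⇒ the Darcy flux q is identical in every zone and the zone head losses add (resistances L/K in series).
Σ(L/K) = 259/52.7 + 108/18.9 = 4.915 + 5.714 = 10.63 d
q = ΔH / Σ(L/K) = 2.35 / 10.63 = 0.2211 m/d (same in every zone)
Zone A: v = q/n = 0.2211/0.06 = 3.685 m/d → t_A = 259/3.685 = 70.29 d
Zone B: v = q/n = 0.2211/0.35 = 0.6317 m/d → t_B = 108/0.6317 = 171.0 d
Total t = 70.29 + 171.0 = 241.3 d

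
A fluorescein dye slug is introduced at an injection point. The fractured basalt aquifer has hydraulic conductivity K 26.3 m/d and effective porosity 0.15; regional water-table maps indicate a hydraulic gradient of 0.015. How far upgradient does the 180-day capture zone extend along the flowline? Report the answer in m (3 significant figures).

473 m

Darcy flux q = K·i = 26.3 × 0.015 = 0.3945 m/d
v = Ki/n = 26.3·0.015/0.15 = 2.630 m/d
L = v × T = 2.630 × 180 = 473.4 m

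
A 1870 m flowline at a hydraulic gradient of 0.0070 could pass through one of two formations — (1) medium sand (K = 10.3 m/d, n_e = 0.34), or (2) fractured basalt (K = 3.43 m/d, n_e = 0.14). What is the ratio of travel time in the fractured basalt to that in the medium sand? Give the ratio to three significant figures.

1.24

Unit 1 (medium sand): v = 10.3×0.0070/0.34 = 0.2121 m/d, t = 1870/0.2121 = 8818 d
Unit 2 (fractured basalt): v = 3.43×0.0070/0.14 = 0.1715 m/d, t = 1870/0.1715 = 10900 d
t(fractured basalt) / t(medium sand) = 10900/8818 = 1.24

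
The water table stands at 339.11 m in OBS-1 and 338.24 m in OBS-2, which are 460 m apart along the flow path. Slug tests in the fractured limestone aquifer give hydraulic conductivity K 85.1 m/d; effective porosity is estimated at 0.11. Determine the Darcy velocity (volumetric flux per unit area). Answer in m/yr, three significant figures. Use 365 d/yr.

Hydraulic gradient i = (339.11 − 338.24) / 460 = 0.87 / 460 = 0.001891
Darcy flux q = K·i = 85.1 × 0.001891 = 0.1609 m/d
   = 0.1609 × 365 = 58.7 m/yr

58.7 m/yr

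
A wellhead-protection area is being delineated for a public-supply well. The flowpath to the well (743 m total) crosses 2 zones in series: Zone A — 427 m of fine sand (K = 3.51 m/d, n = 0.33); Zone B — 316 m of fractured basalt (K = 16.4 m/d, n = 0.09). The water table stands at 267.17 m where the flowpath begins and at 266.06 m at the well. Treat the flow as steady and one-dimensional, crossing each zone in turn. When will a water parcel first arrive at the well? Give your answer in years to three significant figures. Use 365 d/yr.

Total head drop ΔH = 267.17 − 266.06 = 1.11 m
Steady 1-D flow in series ⇒ the Darcy flux q is identical in every zone and the zone head losses add (resistances L/K in series).
Σ(L/K) = 427/3.51 + 316/16.4 = 121.7 + 19.27 = 140.9 d
q = ΔH / Σ(L/K) = 1.11 / 140.9 = 0.007877 m/d (same in every zone)
Zone A: v = q/n = 0.007877/0.33 = 0.02387 m/d → t_A = 427/0.02387 = 17890 d
Zone B: v = q/n = 0.007877/0.09 = 0.08752 m/d → t_B = 316/0.08752 = 3611 d
Total t = 17890 + 3611 = 21500 d
   = 21500 / 365 = 58.9 yr

58.9 years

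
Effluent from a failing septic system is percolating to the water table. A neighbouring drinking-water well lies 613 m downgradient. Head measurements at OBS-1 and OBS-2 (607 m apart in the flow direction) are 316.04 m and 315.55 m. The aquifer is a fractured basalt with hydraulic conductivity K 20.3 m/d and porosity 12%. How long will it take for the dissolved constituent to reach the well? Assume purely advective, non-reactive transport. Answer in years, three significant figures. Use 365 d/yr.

12.3 years

Hydraulic gradient i = (316.04 − 315.55) / 607 = 0.49 / 607 = 8.072e-4
Darcy flux q = K·i = 20.3 × 8.072e-4 = 0.01639 m/d
v = Ki/n = 20.3·8.072e-4/0.12 = 0.1366 m/d
t = L / v = 613 / 0.1366 = 4489 d
   = 4489 / 365 = 12.3 yr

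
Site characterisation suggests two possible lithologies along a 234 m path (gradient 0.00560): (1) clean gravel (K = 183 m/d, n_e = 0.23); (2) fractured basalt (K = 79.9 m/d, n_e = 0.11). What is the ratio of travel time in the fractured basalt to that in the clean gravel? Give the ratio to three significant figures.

1.10

Unit 1 (clean gravel): v = 183×0.0056/0.23 = 4.456 m/d, t = 234/4.456 = 52.52 d
Unit 2 (fractured basalt): v = 79.9×0.0056/0.11 = 4.068 m/d, t = 234/4.068 = 57.53 d
t(fractured basalt) / t(clean gravel) = 57.53/52.52 = 1.10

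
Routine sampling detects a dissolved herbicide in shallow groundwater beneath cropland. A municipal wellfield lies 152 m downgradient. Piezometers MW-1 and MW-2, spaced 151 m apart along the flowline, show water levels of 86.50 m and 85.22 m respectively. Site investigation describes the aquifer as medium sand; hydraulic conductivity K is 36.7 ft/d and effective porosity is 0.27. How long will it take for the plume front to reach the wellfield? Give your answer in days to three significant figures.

Hydraulic gradient i = (86.50 − 85.22) / 151 = 1.28 / 151 = 0.008477
K = 36.7 ft/d × 0.3048 = 11.19 m/d
q = Ki = 11.19 × 0.008477 = 0.09482 m/d
v = Ki/n = 11.19·0.008477/0.27 = 0.3512 m/d
t = L / v = 152 / 0.3512 = 432.8 d

433 days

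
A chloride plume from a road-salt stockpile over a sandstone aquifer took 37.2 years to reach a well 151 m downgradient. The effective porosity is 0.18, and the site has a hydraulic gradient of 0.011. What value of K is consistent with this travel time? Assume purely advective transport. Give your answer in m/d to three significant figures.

t = 37.2 years = 13580 d
v = L / t = 151 / 13580 = 0.01112 m/d
K = v · n / i = 0.01112 × 0.18 / 0.011 = 0.182 m/d

0.182 m/d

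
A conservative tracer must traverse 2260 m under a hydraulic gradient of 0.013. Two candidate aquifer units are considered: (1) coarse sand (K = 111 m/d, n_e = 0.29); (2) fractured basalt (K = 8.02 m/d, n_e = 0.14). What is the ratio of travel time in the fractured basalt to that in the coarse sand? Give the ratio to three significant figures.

Unit 1 (coarse sand): v = 111×0.013/0.29 = 4.976 m/d, t = 2260/4.976 = 454.2 d
Unit 2 (fractured basalt): v = 8.02×0.013/0.14 = 0.7447 m/d, t = 2260/0.7447 = 3035 d
t(fractured basalt) / t(coarse sand) = 3035/454.2 = 6.68

6.68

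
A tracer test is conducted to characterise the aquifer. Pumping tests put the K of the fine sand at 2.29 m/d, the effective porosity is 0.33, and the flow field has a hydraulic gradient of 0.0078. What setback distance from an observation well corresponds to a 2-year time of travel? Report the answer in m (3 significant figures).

39.5 m

Specific discharge q = 2.29 × 0.0078 = 0.01786 m/d
v = Ki/n = 2.29·0.0078/0.33 = 0.05413 m/d
T = 2 yr × 365 = 730 d
L = v × T = 0.05413 × 730 = 39.51 m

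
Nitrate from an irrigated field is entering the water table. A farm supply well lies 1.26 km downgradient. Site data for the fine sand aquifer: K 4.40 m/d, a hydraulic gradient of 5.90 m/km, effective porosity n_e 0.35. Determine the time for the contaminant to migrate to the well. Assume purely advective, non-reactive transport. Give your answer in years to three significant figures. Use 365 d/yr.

Darcy flux q = K·i = 4.40 × 0.0059 = 0.02596 m/d
v_s = q/n_e = 0.02596/0.35 = 0.07417 m/d
L = 1.26 km = 1260 m
t = L / v = 1260 / 0.07417 = 16990 d
   = 16990 / 365 = 46.5 yr

46.5 years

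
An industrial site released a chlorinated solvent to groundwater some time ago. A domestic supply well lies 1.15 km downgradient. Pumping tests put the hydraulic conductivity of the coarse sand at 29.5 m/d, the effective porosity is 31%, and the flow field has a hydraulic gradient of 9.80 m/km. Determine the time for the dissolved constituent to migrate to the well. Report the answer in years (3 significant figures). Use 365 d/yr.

3.38 years

q = Ki = 29.5 × 0.0098 = 0.2891 m/d
Average linear velocity = 0.2891 / 0.31 = 0.9326 m/d
L = 1.15 km = 1150 m
t = L / v = 1150 / 0.9326 = 1233 d
   = 1233 / 365 = 3.38 yr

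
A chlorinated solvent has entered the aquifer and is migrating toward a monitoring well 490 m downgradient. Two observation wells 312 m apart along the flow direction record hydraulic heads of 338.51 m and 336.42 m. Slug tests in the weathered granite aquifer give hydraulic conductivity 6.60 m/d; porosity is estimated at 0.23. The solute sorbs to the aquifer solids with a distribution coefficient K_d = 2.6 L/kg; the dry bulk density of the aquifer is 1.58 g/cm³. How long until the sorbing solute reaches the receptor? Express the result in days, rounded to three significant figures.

Hydraulic gradient i = (338.51 − 336.42) / 312 = 2.09 / 312 = 0.006699
q = Ki = 6.60 × 0.006699 = 0.04421 m/d
Seepage velocity v = q / n = 0.04421 / 0.23 = 0.1922 m/d
Retardation R = 1 + ρ_b·K_d/n = 1 + 1.58×2.6/0.23 = 18.86
Contaminant velocity v_c = v/R = 0.1922/18.86 = 0.01019 m/d
t = L/v_c = 490/0.01019 = 48080 d

48100 days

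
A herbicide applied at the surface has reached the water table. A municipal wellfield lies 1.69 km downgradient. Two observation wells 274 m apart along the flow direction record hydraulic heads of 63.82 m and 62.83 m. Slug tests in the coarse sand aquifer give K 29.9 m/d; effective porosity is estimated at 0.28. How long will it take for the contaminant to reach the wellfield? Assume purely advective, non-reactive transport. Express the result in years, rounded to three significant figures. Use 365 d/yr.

12.0 years

Hydraulic gradient i = (63.82 − 62.83) / 274 = 0.99 / 274 = 0.003613
Darcy flux q = K·i = 29.9 × 0.003613 = 0.1080 m/d
v_s = q/n_e = 0.1080/0.28 = 0.3858 m/d
L = 1.69 km = 1690 m
t = L / v = 1690 / 0.3858 = 4380 d
   = 4380 / 365 = 12.0 yr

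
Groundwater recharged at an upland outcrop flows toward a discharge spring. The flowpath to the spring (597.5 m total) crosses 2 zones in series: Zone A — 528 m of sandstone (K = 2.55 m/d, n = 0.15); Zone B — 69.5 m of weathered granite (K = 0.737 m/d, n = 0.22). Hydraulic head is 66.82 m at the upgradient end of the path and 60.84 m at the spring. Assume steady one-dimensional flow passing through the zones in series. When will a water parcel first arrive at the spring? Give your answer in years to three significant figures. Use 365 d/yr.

Total head drop ΔH = 66.82 − 60.84 = 5.98 m
Steady 1-D flow in series ⇒ the Darcy flux q is identical in every zone and the zone head losses add (resistances L/K in series).
Σ(L/K) = 528/2.55 + 69.5/0.737 = 207.1 + 94.30 = 301.4 d
q = ΔH / Σ(L/K) = 5.98 / 301.4 = 0.01984 m/d (same in every zone)
Zone A: v = q/n = 0.01984/0.15 = 0.1323 m/d → t_A = 528/0.1323 = 3991 d
Zone B: v = q/n = 0.01984/0.22 = 0.09020 m/d → t_B = 69.5/0.09020 = 770.5 d
Total t = 3991 + 770.5 = 4762 d
   = 4762 / 365 = 13.0 yr

13.0 years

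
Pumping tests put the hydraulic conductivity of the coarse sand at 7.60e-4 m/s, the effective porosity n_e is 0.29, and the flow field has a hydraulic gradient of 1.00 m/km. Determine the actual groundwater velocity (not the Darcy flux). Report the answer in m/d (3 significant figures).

0.226 m/d

K = 7.60e-4 m/s × 86400 s/d = 65.66 m/d
Specific discharge q = 65.66 × 0.0010 = 0.06566 m/d
Seepage velocity v = q / n = 0.06566 / 0.29 = 0.2264 m/d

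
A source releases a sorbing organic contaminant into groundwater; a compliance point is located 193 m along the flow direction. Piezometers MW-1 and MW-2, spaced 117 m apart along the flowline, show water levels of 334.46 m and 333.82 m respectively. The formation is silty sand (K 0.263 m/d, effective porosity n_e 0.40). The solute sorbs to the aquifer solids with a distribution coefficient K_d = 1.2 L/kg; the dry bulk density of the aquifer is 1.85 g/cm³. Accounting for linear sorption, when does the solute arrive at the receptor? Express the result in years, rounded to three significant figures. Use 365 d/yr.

Hydraulic gradient i = (334.46 − 333.82) / 117 = 0.64 / 117 = 0.005470
Darcy flux q = K·i = 0.263 × 0.005470 = 0.001439 m/d
Average linear velocity = 0.001439 / 0.40 = 0.003597 m/d
Retardation R = 1 + ρ_b·K_d/n = 1 + 1.85×1.2/0.40 = 6.550
Contaminant velocity v_c = v/R = 0.003597/6.550 = 5.491e-4 m/d
t = L/v_c = 193/5.491e-4 = 351500 d
   = 351500/365 = 963 yr

963 years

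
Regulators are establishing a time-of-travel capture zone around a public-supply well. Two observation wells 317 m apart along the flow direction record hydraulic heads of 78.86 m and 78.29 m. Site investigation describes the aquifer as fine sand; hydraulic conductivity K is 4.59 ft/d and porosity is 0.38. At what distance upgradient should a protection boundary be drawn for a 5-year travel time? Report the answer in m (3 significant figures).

Hydraulic gradient i = (78.86 − 78.29) / 317 = 0.57 / 317 = 0.001798
K = 4.59 ft/d × 0.3048 = 1.399 m/d
Darcy flux q = K·i = 1.399 × 0.001798 = 0.002516 m/d
v = Ki/n = 1.399·0.001798/0.38 = 0.006620 m/d
T = 5 yr × 365 = 1825 d
L = v × T = 0.006620 × 1825 = 12.08 m

12.1 m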